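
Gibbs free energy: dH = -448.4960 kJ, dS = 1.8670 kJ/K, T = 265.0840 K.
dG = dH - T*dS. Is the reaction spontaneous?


T*dS = 265.0840 * 1.8670 = 494.9118 kJ
dG = -448.4960 - 494.9118 = -943.4078 kJ (spontaneous)

dG = -943.4078 kJ, spontaneous


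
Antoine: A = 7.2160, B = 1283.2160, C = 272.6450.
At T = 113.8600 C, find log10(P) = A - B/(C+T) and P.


C+T = 386.5050
B/(C+T) = 3.3201
log10(P) = 7.2160 - 3.3201 = 3.8959
P = 10^3.8959 = 7869.5483 mmHg

7869.5483 mmHg


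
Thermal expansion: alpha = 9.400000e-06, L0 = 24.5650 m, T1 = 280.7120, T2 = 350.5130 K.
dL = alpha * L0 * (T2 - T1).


dT = 69.8010 K
dL = 9.400000e-06 * 24.5650 * 69.8010 = 0.016118 m
L_final = 24.581118 m

dL = 0.016118 m


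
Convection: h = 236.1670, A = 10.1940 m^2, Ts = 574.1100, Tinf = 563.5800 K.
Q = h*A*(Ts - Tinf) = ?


dT = 10.5300 K
Q = 236.1670 * 10.1940 * 10.5300 = 25350.8318 W

25350.8318 W


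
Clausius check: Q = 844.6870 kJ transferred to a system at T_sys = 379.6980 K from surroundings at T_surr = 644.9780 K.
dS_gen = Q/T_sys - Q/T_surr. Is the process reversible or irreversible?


dS_sys = 844.6870/379.6980 = 2.2246 kJ/K
dS_surr = -844.6870/644.9780 = -1.3096 kJ/K
dS_gen = 2.2246 - 1.3096 = 0.9150 kJ/K (irreversible)

dS_gen = 0.9150 kJ/K, irreversible


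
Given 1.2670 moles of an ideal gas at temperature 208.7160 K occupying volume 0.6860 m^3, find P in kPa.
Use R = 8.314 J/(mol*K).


P = nRT/V = 1.2670 * 8.314 * 208.7160 / 0.6860
= 2198.5805 / 0.6860 = 3204.9279 Pa = 3.2049 kPa

3.2049 kPa


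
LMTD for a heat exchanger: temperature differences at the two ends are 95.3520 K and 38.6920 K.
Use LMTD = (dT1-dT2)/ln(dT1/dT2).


dT1/dT2 = 2.4644
ln(dT1/dT2) = 0.9019
LMTD = 56.6600 / 0.9019 = 62.8200 K

62.8200 K


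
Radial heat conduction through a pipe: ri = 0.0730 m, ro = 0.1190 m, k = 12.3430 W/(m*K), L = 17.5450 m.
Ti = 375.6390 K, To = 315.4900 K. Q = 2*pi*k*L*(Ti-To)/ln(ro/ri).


dT = 60.1490 K
ln(ro/ri) = 0.4887
Q = 2*pi*12.3430*17.5450*60.1490 / 0.4887 = 167483.4852 W

167483.4852 W


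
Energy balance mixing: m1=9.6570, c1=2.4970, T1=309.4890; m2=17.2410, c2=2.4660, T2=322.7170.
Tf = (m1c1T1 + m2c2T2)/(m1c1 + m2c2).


num = 21183.6067
den = 66.6298
Tf = 317.9297 K

317.9297 K


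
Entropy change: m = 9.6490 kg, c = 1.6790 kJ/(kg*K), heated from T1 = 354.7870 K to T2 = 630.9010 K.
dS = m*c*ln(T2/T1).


T2/T1 = 1.7783
ln(T2/T1) = 0.5756
dS = 9.6490 * 1.6790 * 0.5756 = 9.3256 kJ/K

9.3256 kJ/K


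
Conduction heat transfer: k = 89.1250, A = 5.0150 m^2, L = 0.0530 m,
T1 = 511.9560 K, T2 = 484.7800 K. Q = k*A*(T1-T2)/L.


dT = 27.1760 K
Q = 89.1250 * 5.0150 * 27.1760 / 0.0530 = 229181.8097 W

229181.8097 W


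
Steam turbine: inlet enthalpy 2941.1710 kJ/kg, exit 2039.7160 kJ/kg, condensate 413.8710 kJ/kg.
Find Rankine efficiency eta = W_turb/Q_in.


W = 901.4550 kJ/kg
Q_in = 2527.3000 kJ/kg
eta = 0.3567 = 35.6687%

eta = 35.6687%


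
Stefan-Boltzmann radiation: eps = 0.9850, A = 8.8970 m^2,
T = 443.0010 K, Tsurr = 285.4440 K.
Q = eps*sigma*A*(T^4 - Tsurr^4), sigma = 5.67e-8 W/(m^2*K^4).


T^4 = 3.8514e+10
Tsurr^4 = 6.6387e+09
Q = 0.9850 * 5.67e-8 * 8.8970 * 3.1875e+10 = 15838.6175 W

15838.6175 W


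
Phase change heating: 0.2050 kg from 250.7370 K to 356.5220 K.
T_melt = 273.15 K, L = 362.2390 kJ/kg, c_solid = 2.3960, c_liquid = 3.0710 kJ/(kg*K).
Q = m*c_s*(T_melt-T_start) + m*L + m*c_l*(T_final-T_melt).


Q1 (sensible, solid) = 0.2050 * 2.3960 * 22.4130 = 11.0088 kJ
Q2 (latent) = 0.2050 * 362.2390 = 74.2590 kJ
Q3 (sensible, liquid) = 0.2050 * 3.0710 * 83.3720 = 52.4873 kJ
Q_total = 137.7551 kJ

137.7551 kJ


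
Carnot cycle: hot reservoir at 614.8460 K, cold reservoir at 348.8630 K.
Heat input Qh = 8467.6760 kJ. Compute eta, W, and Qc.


eta = 1 - 348.8630/614.8460 = 0.4326
W = 0.4326 * 8467.6760 = 3663.1252 kJ
Qc = 8467.6760 - 3663.1252 = 4804.5508 kJ

eta = 43.2601%, W = 3663.1252 kJ, Qc = 4804.5508 kJ


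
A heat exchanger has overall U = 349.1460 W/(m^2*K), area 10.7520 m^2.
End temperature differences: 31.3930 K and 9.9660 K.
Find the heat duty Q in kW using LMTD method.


LMTD = 18.6743 K
Q = 349.1460 * 10.7520 * 18.6743 = 70103.6639 W = 70.1037 kW

70.1037 kW


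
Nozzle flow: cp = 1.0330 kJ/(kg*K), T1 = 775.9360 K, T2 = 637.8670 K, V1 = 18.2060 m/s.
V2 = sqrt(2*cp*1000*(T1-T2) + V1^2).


dT = 138.0690 K
2*cp*1000*dT = 285250.5540
V1^2 = 331.4584
V2 = sqrt(285582.0124) = 534.3987 m/s

534.3987 m/s


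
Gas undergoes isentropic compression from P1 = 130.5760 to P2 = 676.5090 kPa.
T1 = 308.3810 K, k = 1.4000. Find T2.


(k-1)/k = 0.2857
(P2/P1)^exp = 1.6000
T2 = 308.3810 * 1.6000 = 493.4064 K

493.4064 K


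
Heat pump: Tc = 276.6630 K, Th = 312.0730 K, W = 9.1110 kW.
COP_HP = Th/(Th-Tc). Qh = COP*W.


COP = 312.0730 / 35.4100 = 8.8131
Qh = 8.8131 * 9.1110 = 80.2964 kW

COP = 8.8131, Qh = 80.2964 kW


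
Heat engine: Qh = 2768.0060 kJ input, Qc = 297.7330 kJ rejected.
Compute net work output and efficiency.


W = 2768.0060 - 297.7330 = 2470.2730 kJ
eta = 2470.2730 / 2768.0060 = 0.8924 = 89.2438%

W = 2470.2730 kJ, eta = 89.2438%


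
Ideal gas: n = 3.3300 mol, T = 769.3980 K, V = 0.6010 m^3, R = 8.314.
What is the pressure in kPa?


P = nRT/V = 3.3300 * 8.314 * 769.3980 / 0.6010
= 21301.2607 / 0.6010 = 35443.0294 Pa = 35.4430 kPa

35.4430 kPa


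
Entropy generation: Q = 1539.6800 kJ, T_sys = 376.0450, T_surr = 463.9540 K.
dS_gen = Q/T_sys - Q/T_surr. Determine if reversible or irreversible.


dS_sys = 1539.6800/376.0450 = 4.0944 kJ/K
dS_surr = -1539.6800/463.9540 = -3.3186 kJ/K
dS_gen = 4.0944 - 3.3186 = 0.7758 kJ/K (irreversible)

dS_gen = 0.7758 kJ/K, irreversible


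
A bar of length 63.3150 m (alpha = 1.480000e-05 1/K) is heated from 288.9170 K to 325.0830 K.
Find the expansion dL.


dT = 36.1660 K
dL = 1.480000e-05 * 63.3150 * 36.1660 = 0.033890 m
L_final = 63.348890 m

dL = 0.033890 m


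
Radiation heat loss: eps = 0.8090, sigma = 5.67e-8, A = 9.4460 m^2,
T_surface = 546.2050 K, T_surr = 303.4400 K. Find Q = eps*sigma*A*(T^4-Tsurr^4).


T^4 = 8.9007e+10
Tsurr^4 = 8.4780e+09
Q = 0.8090 * 5.67e-8 * 9.4460 * 8.0529e+10 = 34892.3656 W

34892.3656 W


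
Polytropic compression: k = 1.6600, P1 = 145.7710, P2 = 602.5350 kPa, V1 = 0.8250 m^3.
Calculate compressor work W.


(k-1)/k = 0.3976
(P2/P1)^exp = 1.7581
W = 2.5152 * 145.7710 * 0.8250 * (1.7581 - 1) = 229.3010 kJ

229.3010 kJ


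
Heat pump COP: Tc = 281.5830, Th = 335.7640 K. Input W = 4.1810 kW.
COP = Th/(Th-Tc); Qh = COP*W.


COP = 335.7640 / 54.1810 = 6.1971
Qh = 6.1971 * 4.1810 = 25.9100 kW

COP = 6.1971, Qh = 25.9100 kW


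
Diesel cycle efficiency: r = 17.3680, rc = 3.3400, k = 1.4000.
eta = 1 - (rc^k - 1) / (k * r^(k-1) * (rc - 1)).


r^(k-1) = 3.1326
rc^k = 5.4106
eta = 0.5702 = 57.0213%

57.0213%


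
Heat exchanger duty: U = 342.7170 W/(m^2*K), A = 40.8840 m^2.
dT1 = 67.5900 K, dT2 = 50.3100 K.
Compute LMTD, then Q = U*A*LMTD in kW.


LMTD = 58.5254 K
Q = 342.7170 * 40.8840 * 58.5254 = 820037.6091 W = 820.0376 kW

820.0376 kW


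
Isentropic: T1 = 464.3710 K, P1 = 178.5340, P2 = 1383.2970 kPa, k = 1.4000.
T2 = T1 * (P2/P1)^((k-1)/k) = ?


(k-1)/k = 0.2857
(P2/P1)^exp = 1.7950
T2 = 464.3710 * 1.7950 = 833.5289 K

833.5289 K


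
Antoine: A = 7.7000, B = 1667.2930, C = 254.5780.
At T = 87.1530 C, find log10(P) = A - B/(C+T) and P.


C+T = 341.7310
B/(C+T) = 4.8790
log10(P) = 7.7000 - 4.8790 = 2.8210
P = 10^2.8210 = 662.2725 mmHg

662.2725 mmHg


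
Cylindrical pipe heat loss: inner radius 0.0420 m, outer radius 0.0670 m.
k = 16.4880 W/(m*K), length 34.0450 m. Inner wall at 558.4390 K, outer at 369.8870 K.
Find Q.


dT = 188.5520 K
ln(ro/ri) = 0.4670
Q = 2*pi*16.4880*34.0450*188.5520 / 0.4670 = 1423947.7665 W

1423947.7665 W


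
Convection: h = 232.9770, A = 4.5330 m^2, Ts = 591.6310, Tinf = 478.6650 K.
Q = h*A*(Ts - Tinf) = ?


dT = 112.9660 K
Q = 232.9770 * 4.5330 * 112.9660 = 119301.6689 W

119301.6689 W


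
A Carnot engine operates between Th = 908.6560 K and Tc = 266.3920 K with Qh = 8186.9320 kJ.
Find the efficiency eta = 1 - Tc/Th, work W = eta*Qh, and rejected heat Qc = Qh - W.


eta = 1 - 266.3920/908.6560 = 0.7068
W = 0.7068 * 8186.9320 = 5786.7572 kJ
Qc = 8186.9320 - 5786.7572 = 2400.1748 kJ

eta = 70.6829%, W = 5786.7572 kJ, Qc = 2400.1748 kJ


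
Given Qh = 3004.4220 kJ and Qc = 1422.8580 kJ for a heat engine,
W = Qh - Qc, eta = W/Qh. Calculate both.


W = 3004.4220 - 1422.8580 = 1581.5640 kJ
eta = 1581.5640 / 3004.4220 = 0.5264 = 52.6412%

W = 1581.5640 kJ, eta = 52.6412%


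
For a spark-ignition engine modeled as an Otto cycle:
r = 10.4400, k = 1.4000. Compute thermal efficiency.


r^(k-1) = 2.5555
eta = 1 - 1/2.5555 = 0.6087 = 60.8691%

60.8691%


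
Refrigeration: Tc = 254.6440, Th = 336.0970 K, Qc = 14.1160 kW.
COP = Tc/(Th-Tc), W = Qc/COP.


COP = 254.6440 / 81.4530 = 3.1263
W = 14.1160 / 3.1263 = 4.5153 kW

COP = 3.1263, W = 4.5153 kW


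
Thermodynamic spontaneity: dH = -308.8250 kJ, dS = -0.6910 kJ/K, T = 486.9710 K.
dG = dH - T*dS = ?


T*dS = 486.9710 * -0.6910 = -336.4970 kJ
dG = -308.8250 + 336.4970 = 27.6720 kJ (non-spontaneous)

dG = 27.6720 kJ, non-spontaneous


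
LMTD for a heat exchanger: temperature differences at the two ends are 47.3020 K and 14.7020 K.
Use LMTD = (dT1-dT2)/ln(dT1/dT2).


dT1/dT2 = 3.2174
ln(dT1/dT2) = 1.1686
LMTD = 32.6000 / 1.1686 = 27.8974 K

27.8974 K


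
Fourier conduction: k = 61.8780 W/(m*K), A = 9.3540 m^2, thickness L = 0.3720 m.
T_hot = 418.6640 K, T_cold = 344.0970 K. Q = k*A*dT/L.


dT = 74.5670 K
Q = 61.8780 * 9.3540 * 74.5670 / 0.3720 = 116021.2031 W

116021.2031 W


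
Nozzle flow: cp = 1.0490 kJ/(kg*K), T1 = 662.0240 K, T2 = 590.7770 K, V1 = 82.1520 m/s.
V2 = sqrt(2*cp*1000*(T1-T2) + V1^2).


dT = 71.2470 K
2*cp*1000*dT = 149476.2060
V1^2 = 6748.9511
V2 = sqrt(156225.1571) = 395.2533 m/s

395.2533 m/s


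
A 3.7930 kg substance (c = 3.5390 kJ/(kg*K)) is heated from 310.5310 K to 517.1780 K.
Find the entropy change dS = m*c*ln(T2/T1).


T2/T1 = 1.6655
ln(T2/T1) = 0.5101
dS = 3.7930 * 3.5390 * 0.5101 = 6.8473 kJ/K

6.8473 kJ/K


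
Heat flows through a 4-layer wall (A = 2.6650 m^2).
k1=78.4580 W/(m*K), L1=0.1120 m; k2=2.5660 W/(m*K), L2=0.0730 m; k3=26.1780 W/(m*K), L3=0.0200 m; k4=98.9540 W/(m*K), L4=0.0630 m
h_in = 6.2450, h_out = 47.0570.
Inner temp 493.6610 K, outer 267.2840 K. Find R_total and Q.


R_conv_in = 1/(6.2450*2.6650) = 0.0601
R_1 = 0.1120/(78.4580*2.6650) = 0.0005
R_2 = 0.0730/(2.5660*2.6650) = 0.0107
R_3 = 0.0200/(26.1780*2.6650) = 0.0003
R_4 = 0.0630/(98.9540*2.6650) = 0.0002
R_conv_out = 1/(47.0570*2.6650) = 0.0080
R_total = 0.0798 K/W
Q = 226.3770 / 0.0798 = 2836.9506 W

R_total = 0.0798 K/W, Q = 2836.9506 W


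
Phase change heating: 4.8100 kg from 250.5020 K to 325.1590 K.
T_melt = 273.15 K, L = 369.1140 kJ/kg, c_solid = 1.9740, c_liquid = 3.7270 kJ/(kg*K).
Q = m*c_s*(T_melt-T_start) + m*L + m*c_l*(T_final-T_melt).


Q1 (sensible, solid) = 4.8100 * 1.9740 * 22.6480 = 215.0414 kJ
Q2 (latent) = 4.8100 * 369.1140 = 1775.4383 kJ
Q3 (sensible, liquid) = 4.8100 * 3.7270 * 52.0090 = 932.3586 kJ
Q_total = 2922.8383 kJ

2922.8383 kJ


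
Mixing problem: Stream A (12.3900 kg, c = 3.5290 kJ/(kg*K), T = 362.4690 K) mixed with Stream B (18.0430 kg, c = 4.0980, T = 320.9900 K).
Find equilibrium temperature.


num = 39582.7762
den = 117.6645
Tf = 336.4037 K

336.4037 K


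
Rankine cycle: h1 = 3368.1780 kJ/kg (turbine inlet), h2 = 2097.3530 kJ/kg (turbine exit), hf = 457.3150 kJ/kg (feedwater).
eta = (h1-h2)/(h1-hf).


W = 1270.8250 kJ/kg
Q_in = 2910.8630 kJ/kg
eta = 0.4366 = 43.6580%

eta = 43.6580%


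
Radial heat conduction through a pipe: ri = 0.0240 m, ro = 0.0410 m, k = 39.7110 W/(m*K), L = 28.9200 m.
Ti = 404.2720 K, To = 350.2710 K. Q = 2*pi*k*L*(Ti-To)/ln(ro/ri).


dT = 54.0010 K
ln(ro/ri) = 0.5355
Q = 2*pi*39.7110*28.9200*54.0010 / 0.5355 = 727639.9210 W

727639.9210 W


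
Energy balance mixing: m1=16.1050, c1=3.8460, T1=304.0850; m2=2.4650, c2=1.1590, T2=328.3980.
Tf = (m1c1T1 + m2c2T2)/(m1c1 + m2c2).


num = 19773.1849
den = 64.7968
Tf = 305.1570 K

305.1570 K


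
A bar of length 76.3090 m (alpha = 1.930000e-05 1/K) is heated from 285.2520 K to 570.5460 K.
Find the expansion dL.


dT = 285.2940 K
dL = 1.930000e-05 * 76.3090 * 285.2940 = 0.420171 m
L_final = 76.729171 m

dL = 0.420171 m


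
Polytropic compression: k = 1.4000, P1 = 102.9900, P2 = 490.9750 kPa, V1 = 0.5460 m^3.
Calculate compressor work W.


(k-1)/k = 0.2857
(P2/P1)^exp = 1.5624
W = 3.5000 * 102.9900 * 0.5460 * (1.5624 - 1) = 110.6864 kJ

110.6864 kJ


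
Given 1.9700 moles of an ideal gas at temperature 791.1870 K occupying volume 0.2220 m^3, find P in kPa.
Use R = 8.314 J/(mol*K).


P = nRT/V = 1.9700 * 8.314 * 791.1870 / 0.2220
= 12958.5196 / 0.2220 = 58371.7098 Pa = 58.3717 kPa

58.3717 kPa


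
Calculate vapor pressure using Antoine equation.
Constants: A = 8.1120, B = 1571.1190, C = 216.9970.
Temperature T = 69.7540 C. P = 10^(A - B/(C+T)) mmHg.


C+T = 286.7510
B/(C+T) = 5.4790
log10(P) = 8.1120 - 5.4790 = 2.6330
P = 10^2.6330 = 429.5010 mmHg

429.5010 mmHg


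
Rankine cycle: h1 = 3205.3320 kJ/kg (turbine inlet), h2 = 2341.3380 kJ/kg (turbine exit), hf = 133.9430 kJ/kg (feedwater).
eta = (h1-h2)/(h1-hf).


W = 863.9940 kJ/kg
Q_in = 3071.3890 kJ/kg
eta = 0.2813 = 28.1304%

eta = 28.1304%


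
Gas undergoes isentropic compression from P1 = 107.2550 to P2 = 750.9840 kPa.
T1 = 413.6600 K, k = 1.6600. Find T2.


(k-1)/k = 0.3976
(P2/P1)^exp = 2.1679
T2 = 413.6600 * 2.1679 = 896.7928 K

896.7928 K


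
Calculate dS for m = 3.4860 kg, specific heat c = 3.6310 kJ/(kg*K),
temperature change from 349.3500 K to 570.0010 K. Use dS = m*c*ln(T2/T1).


T2/T1 = 1.6316
ln(T2/T1) = 0.4896
dS = 3.4860 * 3.6310 * 0.4896 = 6.1967 kJ/K

6.1967 kJ/K


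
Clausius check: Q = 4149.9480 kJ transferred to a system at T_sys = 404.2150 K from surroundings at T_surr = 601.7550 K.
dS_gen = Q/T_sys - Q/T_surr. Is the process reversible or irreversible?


dS_sys = 4149.9480/404.2150 = 10.2667 kJ/K
dS_surr = -4149.9480/601.7550 = -6.8964 kJ/K
dS_gen = 10.2667 - 6.8964 = 3.3703 kJ/K (irreversible)

dS_gen = 3.3703 kJ/K, irreversible


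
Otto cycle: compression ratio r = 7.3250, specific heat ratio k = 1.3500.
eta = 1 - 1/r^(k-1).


r^(k-1) = 2.0076
eta = 1 - 1/2.0076 = 0.5019 = 50.1899%

50.1899%


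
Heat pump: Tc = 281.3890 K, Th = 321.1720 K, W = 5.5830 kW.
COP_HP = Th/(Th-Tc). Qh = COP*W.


COP = 321.1720 / 39.7830 = 8.0731
Qh = 8.0731 * 5.5830 = 45.0721 kW

COP = 8.0731, Qh = 45.0721 kW


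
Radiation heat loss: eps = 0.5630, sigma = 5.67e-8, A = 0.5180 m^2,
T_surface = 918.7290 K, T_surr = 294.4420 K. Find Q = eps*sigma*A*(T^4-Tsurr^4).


T^4 = 7.1244e+11
Tsurr^4 = 7.5162e+09
Q = 0.5630 * 5.67e-8 * 0.5180 * 7.0493e+11 = 11656.4096 W

11656.4096 W


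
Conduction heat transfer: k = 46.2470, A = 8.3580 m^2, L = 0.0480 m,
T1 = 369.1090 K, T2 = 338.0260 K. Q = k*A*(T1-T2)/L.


dT = 31.0830 K
Q = 46.2470 * 8.3580 * 31.0830 / 0.0480 = 250303.9041 W

250303.9041 W


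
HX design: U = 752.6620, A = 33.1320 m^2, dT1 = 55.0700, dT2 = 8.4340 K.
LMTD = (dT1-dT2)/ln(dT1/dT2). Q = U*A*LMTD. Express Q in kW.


LMTD = 24.8549 K
Q = 752.6620 * 33.1320 * 24.8549 = 619810.3160 W = 619.8103 kW

619.8103 kW


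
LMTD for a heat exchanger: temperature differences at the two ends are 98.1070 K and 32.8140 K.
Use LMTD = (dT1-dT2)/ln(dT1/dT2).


dT1/dT2 = 2.9898
ln(dT1/dT2) = 1.0952
LMTD = 65.2930 / 1.0952 = 59.6172 K

59.6172 K


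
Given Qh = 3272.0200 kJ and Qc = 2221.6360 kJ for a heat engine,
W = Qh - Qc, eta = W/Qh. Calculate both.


W = 3272.0200 - 2221.6360 = 1050.3840 kJ
eta = 1050.3840 / 3272.0200 = 0.3210 = 32.1020%

W = 1050.3840 kJ, eta = 32.1020%


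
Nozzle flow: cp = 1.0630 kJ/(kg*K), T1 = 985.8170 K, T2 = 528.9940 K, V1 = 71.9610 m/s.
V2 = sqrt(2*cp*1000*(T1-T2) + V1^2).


dT = 456.8230 K
2*cp*1000*dT = 971205.6980
V1^2 = 5178.3855
V2 = sqrt(976384.0835) = 988.1215 m/s

988.1215 m/s


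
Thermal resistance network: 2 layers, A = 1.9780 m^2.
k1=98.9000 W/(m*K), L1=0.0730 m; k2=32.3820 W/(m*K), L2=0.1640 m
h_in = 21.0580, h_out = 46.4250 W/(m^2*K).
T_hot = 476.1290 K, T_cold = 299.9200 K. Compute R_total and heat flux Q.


R_conv_in = 1/(21.0580*1.9780) = 0.0240
R_1 = 0.0730/(98.9000*1.9780) = 0.0004
R_2 = 0.1640/(32.3820*1.9780) = 0.0026
R_conv_out = 1/(46.4250*1.9780) = 0.0109
R_total = 0.0378 K/W
Q = 176.2090 / 0.0378 = 4657.7346 W

R_total = 0.0378 K/W, Q = 4657.7346 W


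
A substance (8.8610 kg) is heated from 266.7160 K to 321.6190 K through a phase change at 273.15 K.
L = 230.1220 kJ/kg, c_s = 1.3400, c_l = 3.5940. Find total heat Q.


Q1 (sensible, solid) = 8.8610 * 1.3400 * 6.4340 = 76.3956 kJ
Q2 (latent) = 8.8610 * 230.1220 = 2039.1110 kJ
Q3 (sensible, liquid) = 8.8610 * 3.5940 * 48.4690 = 1543.5648 kJ
Q_total = 3659.0715 kJ

3659.0715 kJ


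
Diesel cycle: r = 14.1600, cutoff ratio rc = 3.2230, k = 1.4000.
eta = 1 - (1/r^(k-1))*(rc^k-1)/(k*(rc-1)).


r^(k-1) = 2.8869
rc^k = 5.1471
eta = 0.5384 = 53.8413%

53.8413%


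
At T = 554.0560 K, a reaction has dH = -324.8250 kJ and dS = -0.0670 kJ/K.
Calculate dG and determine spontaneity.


T*dS = 554.0560 * -0.0670 = -37.1218 kJ
dG = -324.8250 + 37.1218 = -287.7032 kJ (spontaneous)

dG = -287.7032 kJ, spontaneous


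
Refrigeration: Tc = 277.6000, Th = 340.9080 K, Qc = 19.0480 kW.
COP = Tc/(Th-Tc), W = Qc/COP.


COP = 277.6000 / 63.3080 = 4.3849
W = 19.0480 / 4.3849 = 4.3440 kW

COP = 4.3849, W = 4.3440 kW


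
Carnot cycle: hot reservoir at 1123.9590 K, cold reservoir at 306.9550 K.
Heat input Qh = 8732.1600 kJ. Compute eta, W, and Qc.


eta = 1 - 306.9550/1123.9590 = 0.7269
W = 0.7269 * 8732.1600 = 6347.3931 kJ
Qc = 8732.1600 - 6347.3931 = 2384.7669 kJ

eta = 72.6898%, W = 6347.3931 kJ, Qc = 2384.7669 kJ


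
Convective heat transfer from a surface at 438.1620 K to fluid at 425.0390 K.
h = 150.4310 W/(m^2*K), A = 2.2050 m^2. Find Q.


dT = 13.1230 K
Q = 150.4310 * 2.2050 * 13.1230 = 4352.9038 W

4352.9038 W


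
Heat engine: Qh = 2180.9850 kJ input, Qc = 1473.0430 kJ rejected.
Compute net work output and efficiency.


W = 2180.9850 - 1473.0430 = 707.9420 kJ
eta = 707.9420 / 2180.9850 = 0.3246 = 32.4597%

W = 707.9420 kJ, eta = 32.4597%


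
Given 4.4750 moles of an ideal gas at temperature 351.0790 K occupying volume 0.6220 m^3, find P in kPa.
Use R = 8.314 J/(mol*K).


P = nRT/V = 4.4750 * 8.314 * 351.0790 / 0.6220
= 13061.9469 / 0.6220 = 20999.9146 Pa = 20.9999 kPa

20.9999 kPa


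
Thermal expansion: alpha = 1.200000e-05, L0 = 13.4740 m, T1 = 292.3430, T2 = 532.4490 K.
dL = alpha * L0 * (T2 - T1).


dT = 240.1060 K
dL = 1.200000e-05 * 13.4740 * 240.1060 = 0.038822 m
L_final = 13.512822 m

dL = 0.038822 m


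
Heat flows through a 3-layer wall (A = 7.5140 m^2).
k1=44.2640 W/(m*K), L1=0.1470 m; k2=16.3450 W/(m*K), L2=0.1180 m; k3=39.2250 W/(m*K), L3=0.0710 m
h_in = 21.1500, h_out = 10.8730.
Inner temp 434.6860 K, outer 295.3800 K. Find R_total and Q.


R_conv_in = 1/(21.1500*7.5140) = 0.0063
R_1 = 0.1470/(44.2640*7.5140) = 0.0004
R_2 = 0.1180/(16.3450*7.5140) = 0.0010
R_3 = 0.0710/(39.2250*7.5140) = 0.0002
R_conv_out = 1/(10.8730*7.5140) = 0.0122
R_total = 0.0202 K/W
Q = 139.3060 / 0.0202 = 6904.5317 W

R_total = 0.0202 K/W, Q = 6904.5317 W


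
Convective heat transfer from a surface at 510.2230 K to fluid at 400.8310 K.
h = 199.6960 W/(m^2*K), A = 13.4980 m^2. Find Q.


dT = 109.3920 K
Q = 199.6960 * 13.4980 * 109.3920 = 294865.7649 W

294865.7649 W


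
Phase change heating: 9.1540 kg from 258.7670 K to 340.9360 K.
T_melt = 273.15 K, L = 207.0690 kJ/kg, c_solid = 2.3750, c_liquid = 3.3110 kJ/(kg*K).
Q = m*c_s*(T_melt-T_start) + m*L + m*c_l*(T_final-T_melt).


Q1 (sensible, solid) = 9.1540 * 2.3750 * 14.3830 = 312.6972 kJ
Q2 (latent) = 9.1540 * 207.0690 = 1895.5096 kJ
Q3 (sensible, liquid) = 9.1540 * 3.3110 * 67.7860 = 2054.5187 kJ
Q_total = 4262.7255 kJ

4262.7255 kJ


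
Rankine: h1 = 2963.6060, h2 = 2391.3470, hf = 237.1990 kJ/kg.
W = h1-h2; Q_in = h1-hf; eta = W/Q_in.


W = 572.2590 kJ/kg
Q_in = 2726.4070 kJ/kg
eta = 0.2099 = 20.9895%

eta = 20.9895%


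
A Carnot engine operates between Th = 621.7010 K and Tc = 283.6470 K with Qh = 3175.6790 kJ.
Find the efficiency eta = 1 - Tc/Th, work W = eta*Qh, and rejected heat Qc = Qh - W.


eta = 1 - 283.6470/621.7010 = 0.5438
W = 0.5438 * 3175.6790 = 1726.7963 kJ
Qc = 3175.6790 - 1726.7963 = 1448.8827 kJ

eta = 54.3757%, W = 1726.7963 kJ, Qc = 1448.8827 kJ


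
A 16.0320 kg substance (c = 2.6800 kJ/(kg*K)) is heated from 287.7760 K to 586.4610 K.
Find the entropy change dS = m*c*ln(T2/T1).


T2/T1 = 2.0379
ln(T2/T1) = 0.7119
dS = 16.0320 * 2.6800 * 0.7119 = 30.5883 kJ/K

30.5883 kJ/K


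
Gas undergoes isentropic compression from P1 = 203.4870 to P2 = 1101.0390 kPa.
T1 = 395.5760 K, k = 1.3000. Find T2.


(k-1)/k = 0.2308
(P2/P1)^exp = 1.4764
T2 = 395.5760 * 1.4764 = 584.0435 K

584.0435 K


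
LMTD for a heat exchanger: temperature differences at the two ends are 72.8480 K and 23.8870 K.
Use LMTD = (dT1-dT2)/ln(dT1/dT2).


dT1/dT2 = 3.0497
ln(dT1/dT2) = 1.1150
LMTD = 48.9610 / 1.1150 = 43.9096 K

43.9096 K


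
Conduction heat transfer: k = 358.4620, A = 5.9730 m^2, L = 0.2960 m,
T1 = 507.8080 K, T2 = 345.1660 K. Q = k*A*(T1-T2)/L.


dT = 162.6420 K
Q = 358.4620 * 5.9730 * 162.6420 / 0.2960 = 1176458.5583 W

1176458.5583 W


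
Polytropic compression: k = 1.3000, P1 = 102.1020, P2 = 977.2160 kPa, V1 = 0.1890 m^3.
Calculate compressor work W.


(k-1)/k = 0.2308
(P2/P1)^exp = 1.6841
W = 4.3333 * 102.1020 * 0.1890 * (1.6841 - 1) = 57.2077 kJ

57.2077 kJ


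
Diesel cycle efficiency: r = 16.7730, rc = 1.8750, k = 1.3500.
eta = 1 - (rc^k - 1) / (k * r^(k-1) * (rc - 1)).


r^(k-1) = 2.6830
rc^k = 2.3364
eta = 0.5783 = 57.8314%

57.8314%


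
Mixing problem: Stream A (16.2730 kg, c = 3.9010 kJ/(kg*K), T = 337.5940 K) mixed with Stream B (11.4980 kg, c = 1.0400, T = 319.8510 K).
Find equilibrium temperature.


num = 25255.5483
den = 75.4389
Tf = 334.7815 K

334.7815 K


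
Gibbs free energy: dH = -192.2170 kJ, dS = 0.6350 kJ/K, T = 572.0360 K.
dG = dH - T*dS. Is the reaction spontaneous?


T*dS = 572.0360 * 0.6350 = 363.2429 kJ
dG = -192.2170 - 363.2429 = -555.4599 kJ (spontaneous)

dG = -555.4599 kJ, spontaneous


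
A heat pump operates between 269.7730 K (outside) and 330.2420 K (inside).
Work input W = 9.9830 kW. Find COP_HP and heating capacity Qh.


COP = 330.2420 / 60.4690 = 5.4613
Qh = 5.4613 * 9.9830 = 54.5206 kW

COP = 5.4613, Qh = 54.5206 kW


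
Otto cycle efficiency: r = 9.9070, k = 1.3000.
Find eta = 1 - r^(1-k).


r^(k-1) = 1.9897
eta = 1 - 1/1.9897 = 0.4974 = 49.7406%

49.7406%


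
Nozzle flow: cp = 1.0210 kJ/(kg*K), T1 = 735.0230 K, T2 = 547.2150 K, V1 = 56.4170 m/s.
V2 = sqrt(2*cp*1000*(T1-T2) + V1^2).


dT = 187.8080 K
2*cp*1000*dT = 383503.9360
V1^2 = 3182.8779
V2 = sqrt(386686.8139) = 621.8415 m/s

621.8415 m/s


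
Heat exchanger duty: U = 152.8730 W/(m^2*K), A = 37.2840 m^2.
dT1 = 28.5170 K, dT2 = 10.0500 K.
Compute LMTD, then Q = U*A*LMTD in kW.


LMTD = 17.7069 K
Q = 152.8730 * 37.2840 * 17.7069 = 100924.2212 W = 100.9242 kW

100.9242 kW


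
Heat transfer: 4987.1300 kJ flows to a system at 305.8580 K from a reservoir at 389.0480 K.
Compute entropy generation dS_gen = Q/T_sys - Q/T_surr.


dS_sys = 4987.1300/305.8580 = 16.3054 kJ/K
dS_surr = -4987.1300/389.0480 = -12.8188 kJ/K
dS_gen = 16.3054 - 12.8188 = 3.4866 kJ/K (irreversible)

dS_gen = 3.4866 kJ/K, irreversible


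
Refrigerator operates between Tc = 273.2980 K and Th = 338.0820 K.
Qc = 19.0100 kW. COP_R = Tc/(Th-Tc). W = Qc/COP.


COP = 273.2980 / 64.7840 = 4.2186
W = 19.0100 / 4.2186 = 4.5062 kW

COP = 4.2186, W = 4.5062 kW


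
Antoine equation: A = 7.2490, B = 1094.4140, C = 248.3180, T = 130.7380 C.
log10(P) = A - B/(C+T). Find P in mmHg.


C+T = 379.0560
B/(C+T) = 2.8872
log10(P) = 7.2490 - 2.8872 = 4.3618
P = 10^4.3618 = 23003.3307 mmHg

23003.3307 mmHg


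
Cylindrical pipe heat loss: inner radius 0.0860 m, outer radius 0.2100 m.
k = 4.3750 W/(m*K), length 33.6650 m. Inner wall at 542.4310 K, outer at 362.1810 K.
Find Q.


dT = 180.2500 K
ln(ro/ri) = 0.8928
Q = 2*pi*4.3750*33.6650*180.2500 / 0.8928 = 186843.0639 W

186843.0639 W


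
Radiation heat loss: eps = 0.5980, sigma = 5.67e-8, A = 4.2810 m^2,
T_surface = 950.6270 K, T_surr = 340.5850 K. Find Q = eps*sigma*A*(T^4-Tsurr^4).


T^4 = 8.1666e+11
Tsurr^4 = 1.3456e+10
Q = 0.5980 * 5.67e-8 * 4.2810 * 8.0320e+11 = 116588.2680 W

116588.2680 W


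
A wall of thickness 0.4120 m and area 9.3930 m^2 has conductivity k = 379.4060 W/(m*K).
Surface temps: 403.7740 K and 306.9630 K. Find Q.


dT = 96.8110 K
Q = 379.4060 * 9.3930 * 96.8110 / 0.4120 = 837405.8820 W

837405.8820 W


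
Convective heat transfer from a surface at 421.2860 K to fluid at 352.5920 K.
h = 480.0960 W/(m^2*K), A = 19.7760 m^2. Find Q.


dT = 68.6940 K
Q = 480.0960 * 19.7760 * 68.6940 = 652206.8364 W

652206.8364 W


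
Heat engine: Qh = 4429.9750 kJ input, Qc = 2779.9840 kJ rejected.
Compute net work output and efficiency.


W = 4429.9750 - 2779.9840 = 1649.9910 kJ
eta = 1649.9910 / 4429.9750 = 0.3725 = 37.2461%

W = 1649.9910 kJ, eta = 37.2461%


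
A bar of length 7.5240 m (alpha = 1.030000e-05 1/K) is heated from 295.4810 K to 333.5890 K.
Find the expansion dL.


dT = 38.1080 K
dL = 1.030000e-05 * 7.5240 * 38.1080 = 0.002953 m
L_final = 7.526953 m

dL = 0.002953 m


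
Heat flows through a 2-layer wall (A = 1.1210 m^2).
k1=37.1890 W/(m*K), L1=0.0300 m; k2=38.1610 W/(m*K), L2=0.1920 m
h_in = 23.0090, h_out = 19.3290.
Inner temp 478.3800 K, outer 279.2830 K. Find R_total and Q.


R_conv_in = 1/(23.0090*1.1210) = 0.0388
R_1 = 0.0300/(37.1890*1.1210) = 0.0007
R_2 = 0.1920/(38.1610*1.1210) = 0.0045
R_conv_out = 1/(19.3290*1.1210) = 0.0462
R_total = 0.0901 K/W
Q = 199.0970 / 0.0901 = 2209.0142 W

R_total = 0.0901 K/W, Q = 2209.0142 W


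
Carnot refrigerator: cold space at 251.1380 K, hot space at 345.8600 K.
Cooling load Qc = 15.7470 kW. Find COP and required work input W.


COP = 251.1380 / 94.7220 = 2.6513
W = 15.7470 / 2.6513 = 5.9393 kW

COP = 2.6513, W = 5.9393 kW


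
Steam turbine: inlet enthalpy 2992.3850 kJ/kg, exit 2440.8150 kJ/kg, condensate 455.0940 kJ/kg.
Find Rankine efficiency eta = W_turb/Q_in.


W = 551.5700 kJ/kg
Q_in = 2537.2910 kJ/kg
eta = 0.2174 = 21.7385%

eta = 21.7385%


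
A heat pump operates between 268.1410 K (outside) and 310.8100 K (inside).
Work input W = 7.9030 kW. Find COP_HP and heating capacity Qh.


COP = 310.8100 / 42.6690 = 7.2842
Qh = 7.2842 * 7.9030 = 57.5671 kW

COP = 7.2842, Qh = 57.5671 kW


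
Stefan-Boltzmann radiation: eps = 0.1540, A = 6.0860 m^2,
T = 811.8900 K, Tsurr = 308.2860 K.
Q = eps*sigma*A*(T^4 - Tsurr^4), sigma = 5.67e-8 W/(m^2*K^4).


T^4 = 4.3450e+11
Tsurr^4 = 9.0327e+09
Q = 0.1540 * 5.67e-8 * 6.0860 * 4.2547e+11 = 22610.0193 W

22610.0193 W


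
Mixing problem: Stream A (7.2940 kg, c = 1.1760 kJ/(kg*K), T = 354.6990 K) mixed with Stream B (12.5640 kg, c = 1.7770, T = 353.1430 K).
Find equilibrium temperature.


num = 10926.8684
den = 30.9040
Tf = 353.5749 K

353.5749 K


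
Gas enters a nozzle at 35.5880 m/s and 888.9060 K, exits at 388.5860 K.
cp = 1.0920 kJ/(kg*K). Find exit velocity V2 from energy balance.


dT = 500.3200 K
2*cp*1000*dT = 1092698.8800
V1^2 = 1266.5057
V2 = sqrt(1093965.3857) = 1045.9280 m/s

1045.9280 m/s


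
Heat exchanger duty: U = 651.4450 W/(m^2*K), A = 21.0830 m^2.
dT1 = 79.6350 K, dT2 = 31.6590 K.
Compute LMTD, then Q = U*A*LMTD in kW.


LMTD = 52.0104 K
Q = 651.4450 * 21.0830 * 52.0104 = 714332.1606 W = 714.3322 kW

714.3322 kW


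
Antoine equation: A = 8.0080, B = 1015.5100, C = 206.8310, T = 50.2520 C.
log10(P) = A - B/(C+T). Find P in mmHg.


C+T = 257.0830
B/(C+T) = 3.9501
log10(P) = 8.0080 - 3.9501 = 4.0579
P = 10^4.0579 = 11425.4929 mmHg

11425.4929 mmHg


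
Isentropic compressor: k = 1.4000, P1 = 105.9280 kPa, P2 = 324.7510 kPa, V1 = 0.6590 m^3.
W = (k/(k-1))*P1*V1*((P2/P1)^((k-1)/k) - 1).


(k-1)/k = 0.2857
(P2/P1)^exp = 1.3772
W = 3.5000 * 105.9280 * 0.6590 * (1.3772 - 1) = 92.1697 kJ

92.1697 kJ


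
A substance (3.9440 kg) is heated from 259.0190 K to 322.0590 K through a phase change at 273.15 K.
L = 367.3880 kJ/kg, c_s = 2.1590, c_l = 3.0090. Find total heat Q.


Q1 (sensible, solid) = 3.9440 * 2.1590 * 14.1310 = 120.3268 kJ
Q2 (latent) = 3.9440 * 367.3880 = 1448.9783 kJ
Q3 (sensible, liquid) = 3.9440 * 3.0090 * 48.9090 = 580.4274 kJ
Q_total = 2149.7325 kJ

2149.7325 kJ


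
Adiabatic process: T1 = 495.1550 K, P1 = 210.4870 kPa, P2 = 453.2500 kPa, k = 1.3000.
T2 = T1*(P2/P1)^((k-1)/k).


(k-1)/k = 0.2308
(P2/P1)^exp = 1.1936
T2 = 495.1550 * 1.1936 = 591.0351 K

591.0351 K


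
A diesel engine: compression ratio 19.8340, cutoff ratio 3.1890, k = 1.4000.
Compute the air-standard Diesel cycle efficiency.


r^(k-1) = 3.3034
rc^k = 5.0713
eta = 0.5978 = 59.7847%

59.7847%


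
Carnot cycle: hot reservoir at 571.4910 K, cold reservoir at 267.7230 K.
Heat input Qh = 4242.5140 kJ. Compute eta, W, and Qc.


eta = 1 - 267.7230/571.4910 = 0.5315
W = 0.5315 * 4242.5140 = 2255.0486 kJ
Qc = 4242.5140 - 2255.0486 = 1987.4654 kJ

eta = 53.1536%, W = 2255.0486 kJ, Qc = 1987.4654 kJ


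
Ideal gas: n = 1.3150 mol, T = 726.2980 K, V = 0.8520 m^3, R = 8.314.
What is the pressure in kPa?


P = nRT/V = 1.3150 * 8.314 * 726.2980 / 0.8520
= 7940.5507 / 0.8520 = 9319.8951 Pa = 9.3199 kPa

9.3199 kPa


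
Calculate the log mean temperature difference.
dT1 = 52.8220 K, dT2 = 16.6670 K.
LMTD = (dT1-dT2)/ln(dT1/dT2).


dT1/dT2 = 3.1693
ln(dT1/dT2) = 1.1535
LMTD = 36.1550 / 1.1535 = 31.3438 K

31.3438 K


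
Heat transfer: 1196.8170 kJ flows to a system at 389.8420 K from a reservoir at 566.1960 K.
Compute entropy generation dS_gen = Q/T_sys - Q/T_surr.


dS_sys = 1196.8170/389.8420 = 3.0700 kJ/K
dS_surr = -1196.8170/566.1960 = -2.1138 kJ/K
dS_gen = 3.0700 - 2.1138 = 0.9562 kJ/K (irreversible)

dS_gen = 0.9562 kJ/K, irreversible


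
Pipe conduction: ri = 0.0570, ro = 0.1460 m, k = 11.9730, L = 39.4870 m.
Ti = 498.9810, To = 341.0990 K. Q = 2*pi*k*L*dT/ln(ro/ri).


dT = 157.8820 K
ln(ro/ri) = 0.9406
Q = 2*pi*11.9730*39.4870*157.8820 / 0.9406 = 498637.8600 W

498637.8600 W


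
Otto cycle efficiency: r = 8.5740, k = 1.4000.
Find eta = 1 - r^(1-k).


r^(k-1) = 2.3620
eta = 1 - 1/2.3620 = 0.5766 = 57.6624%

57.6624%


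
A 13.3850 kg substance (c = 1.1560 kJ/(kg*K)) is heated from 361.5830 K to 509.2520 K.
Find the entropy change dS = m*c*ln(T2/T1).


T2/T1 = 1.4084
ln(T2/T1) = 0.3425
dS = 13.3850 * 1.1560 * 0.3425 = 5.2988 kJ/K

5.2988 kJ/K


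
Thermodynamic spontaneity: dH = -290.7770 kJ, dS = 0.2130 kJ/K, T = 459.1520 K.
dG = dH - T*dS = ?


T*dS = 459.1520 * 0.2130 = 97.7994 kJ
dG = -290.7770 - 97.7994 = -388.5764 kJ (spontaneous)

dG = -388.5764 kJ, spontaneous


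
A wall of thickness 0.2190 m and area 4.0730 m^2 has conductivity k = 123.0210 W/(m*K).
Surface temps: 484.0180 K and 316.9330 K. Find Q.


dT = 167.0850 K
Q = 123.0210 * 4.0730 * 167.0850 / 0.2190 = 382284.7831 W

382284.7831 W


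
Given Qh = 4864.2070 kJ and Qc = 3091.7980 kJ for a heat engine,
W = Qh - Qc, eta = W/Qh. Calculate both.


W = 4864.2070 - 3091.7980 = 1772.4090 kJ
eta = 1772.4090 / 4864.2070 = 0.3644 = 36.4378%

W = 1772.4090 kJ, eta = 36.4378%


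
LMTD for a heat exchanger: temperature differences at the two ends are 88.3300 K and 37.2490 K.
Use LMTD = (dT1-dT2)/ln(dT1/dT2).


dT1/dT2 = 2.3713
ln(dT1/dT2) = 0.8635
LMTD = 51.0810 / 0.8635 = 59.1589 K

59.1589 K


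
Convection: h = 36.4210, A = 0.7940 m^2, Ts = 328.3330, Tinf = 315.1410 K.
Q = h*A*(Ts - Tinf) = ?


dT = 13.1920 K
Q = 36.4210 * 0.7940 * 13.1920 = 381.4899 W

381.4899 W


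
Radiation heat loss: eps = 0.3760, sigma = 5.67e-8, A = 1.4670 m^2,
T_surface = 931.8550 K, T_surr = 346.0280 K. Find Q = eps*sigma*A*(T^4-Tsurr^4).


T^4 = 7.5404e+11
Tsurr^4 = 1.4337e+10
Q = 0.3760 * 5.67e-8 * 1.4670 * 7.3970e+11 = 23134.3664 W

23134.3664 W


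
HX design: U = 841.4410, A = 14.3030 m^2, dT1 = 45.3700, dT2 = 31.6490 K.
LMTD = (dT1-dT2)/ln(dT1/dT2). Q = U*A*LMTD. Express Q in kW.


LMTD = 38.0986 K
Q = 841.4410 * 14.3030 * 38.0986 = 458521.5335 W = 458.5215 kW

458.5215 kW


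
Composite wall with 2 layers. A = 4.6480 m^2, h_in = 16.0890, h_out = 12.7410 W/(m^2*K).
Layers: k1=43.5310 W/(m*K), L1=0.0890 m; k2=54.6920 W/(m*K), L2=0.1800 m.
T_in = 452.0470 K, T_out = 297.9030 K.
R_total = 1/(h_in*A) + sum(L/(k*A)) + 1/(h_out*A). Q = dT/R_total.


R_conv_in = 1/(16.0890*4.6480) = 0.0134
R_1 = 0.0890/(43.5310*4.6480) = 0.0004
R_2 = 0.1800/(54.6920*4.6480) = 0.0007
R_conv_out = 1/(12.7410*4.6480) = 0.0169
R_total = 0.0314 K/W
Q = 154.1440 / 0.0314 = 4908.0519 W

R_total = 0.0314 K/W, Q = 4908.0519 W


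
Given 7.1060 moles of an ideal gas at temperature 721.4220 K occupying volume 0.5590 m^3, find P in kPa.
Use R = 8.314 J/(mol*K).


P = nRT/V = 7.1060 * 8.314 * 721.4220 / 0.5590
= 42621.0952 / 0.5590 = 76245.2508 Pa = 76.2453 kPa

76.2453 kPa


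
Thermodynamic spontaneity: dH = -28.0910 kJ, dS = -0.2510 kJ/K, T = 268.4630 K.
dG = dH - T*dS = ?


T*dS = 268.4630 * -0.2510 = -67.3842 kJ
dG = -28.0910 + 67.3842 = 39.2932 kJ (non-spontaneous)

dG = 39.2932 kJ, non-spontaneous


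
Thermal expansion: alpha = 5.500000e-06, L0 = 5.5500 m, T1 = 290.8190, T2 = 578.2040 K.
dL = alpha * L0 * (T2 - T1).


dT = 287.3850 K
dL = 5.500000e-06 * 5.5500 * 287.3850 = 0.008772 m
L_final = 5.558772 m

dL = 0.008772 m


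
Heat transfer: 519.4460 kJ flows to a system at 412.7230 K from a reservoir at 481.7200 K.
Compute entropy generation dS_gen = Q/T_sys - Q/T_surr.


dS_sys = 519.4460/412.7230 = 1.2586 kJ/K
dS_surr = -519.4460/481.7200 = -1.0783 kJ/K
dS_gen = 1.2586 - 1.0783 = 0.1803 kJ/K (irreversible)

dS_gen = 0.1803 kJ/K, irreversible


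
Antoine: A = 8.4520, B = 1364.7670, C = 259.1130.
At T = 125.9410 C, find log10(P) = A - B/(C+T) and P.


C+T = 385.0540
B/(C+T) = 3.5444
log10(P) = 8.4520 - 3.5444 = 4.9076
P = 10^4.9076 = 80843.9974 mmHg

80843.9974 mmHg


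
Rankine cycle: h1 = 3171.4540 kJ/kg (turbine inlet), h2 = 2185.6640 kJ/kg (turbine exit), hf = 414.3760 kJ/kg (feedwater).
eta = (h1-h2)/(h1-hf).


W = 985.7900 kJ/kg
Q_in = 2757.0780 kJ/kg
eta = 0.3575 = 35.7549%

eta = 35.7549%


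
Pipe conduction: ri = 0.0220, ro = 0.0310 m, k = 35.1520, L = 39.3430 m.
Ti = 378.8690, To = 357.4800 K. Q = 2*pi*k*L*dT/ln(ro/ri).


dT = 21.3890 K
ln(ro/ri) = 0.3429
Q = 2*pi*35.1520*39.3430*21.3890 / 0.3429 = 541955.5911 W

541955.5911 W


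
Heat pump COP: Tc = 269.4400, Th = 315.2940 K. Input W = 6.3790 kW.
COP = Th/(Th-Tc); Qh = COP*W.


COP = 315.2940 / 45.8540 = 6.8760
Qh = 6.8760 * 6.3790 = 43.8623 kW

COP = 6.8760, Qh = 43.8623 kW


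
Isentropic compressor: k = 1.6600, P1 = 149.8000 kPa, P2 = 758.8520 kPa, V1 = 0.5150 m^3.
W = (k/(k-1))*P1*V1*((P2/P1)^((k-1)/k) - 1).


(k-1)/k = 0.3976
(P2/P1)^exp = 1.9062
W = 2.5152 * 149.8000 * 0.5150 * (1.9062 - 1) = 175.8287 kJ

175.8287 kJ


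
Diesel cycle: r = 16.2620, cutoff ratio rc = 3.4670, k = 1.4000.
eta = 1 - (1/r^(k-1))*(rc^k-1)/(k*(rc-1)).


r^(k-1) = 3.0512
rc^k = 5.7008
eta = 0.5539 = 55.3928%

55.3928%


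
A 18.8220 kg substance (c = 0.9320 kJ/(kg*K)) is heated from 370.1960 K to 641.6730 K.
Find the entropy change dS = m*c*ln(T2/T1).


T2/T1 = 1.7333
ln(T2/T1) = 0.5500
dS = 18.8220 * 0.9320 * 0.5500 = 9.6490 kJ/K

9.6490 kJ/K


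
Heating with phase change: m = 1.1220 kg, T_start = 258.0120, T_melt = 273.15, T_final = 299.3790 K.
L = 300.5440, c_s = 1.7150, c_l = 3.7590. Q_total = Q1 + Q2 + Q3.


Q1 (sensible, solid) = 1.1220 * 1.7150 * 15.1380 = 29.1290 kJ
Q2 (latent) = 1.1220 * 300.5440 = 337.2104 kJ
Q3 (sensible, liquid) = 1.1220 * 3.7590 * 26.2290 = 110.6234 kJ
Q_total = 476.9627 kJ

476.9627 kJ


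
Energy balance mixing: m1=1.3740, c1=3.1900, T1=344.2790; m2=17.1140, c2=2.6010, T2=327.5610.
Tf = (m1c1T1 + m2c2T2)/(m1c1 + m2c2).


num = 16089.8867
den = 48.8966
Tf = 329.0596 K

329.0596 K


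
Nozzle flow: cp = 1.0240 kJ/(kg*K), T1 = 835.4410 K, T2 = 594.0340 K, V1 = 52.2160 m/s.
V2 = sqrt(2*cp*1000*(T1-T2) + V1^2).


dT = 241.4070 K
2*cp*1000*dT = 494401.5360
V1^2 = 2726.5107
V2 = sqrt(497128.0467) = 705.0731 m/s

705.0731 m/s


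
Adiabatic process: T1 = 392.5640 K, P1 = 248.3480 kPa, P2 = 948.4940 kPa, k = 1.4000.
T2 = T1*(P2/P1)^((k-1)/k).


(k-1)/k = 0.2857
(P2/P1)^exp = 1.4665
T2 = 392.5640 * 1.4665 = 575.6901 K

575.6901 K


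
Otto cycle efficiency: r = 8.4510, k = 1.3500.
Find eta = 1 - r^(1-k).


r^(k-1) = 2.1107
eta = 1 - 1/2.1107 = 0.5262 = 52.6214%

52.6214%


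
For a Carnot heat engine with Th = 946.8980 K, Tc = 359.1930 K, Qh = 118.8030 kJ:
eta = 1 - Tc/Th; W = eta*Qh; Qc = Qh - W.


eta = 1 - 359.1930/946.8980 = 0.6207
W = 0.6207 * 118.8030 = 73.7367 kJ
Qc = 118.8030 - 73.7367 = 45.0663 kJ

eta = 62.0663%, W = 73.7367 kJ, Qc = 45.0663 kJ


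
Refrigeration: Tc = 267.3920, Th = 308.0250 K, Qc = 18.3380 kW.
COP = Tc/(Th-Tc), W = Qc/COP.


COP = 267.3920 / 40.6330 = 6.5807
W = 18.3380 / 6.5807 = 2.7867 kW

COP = 6.5807, W = 2.7867 kW


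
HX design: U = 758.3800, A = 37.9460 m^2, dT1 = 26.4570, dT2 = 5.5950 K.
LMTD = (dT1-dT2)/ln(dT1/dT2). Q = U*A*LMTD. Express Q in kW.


LMTD = 13.4278 K
Q = 758.3800 * 37.9460 * 13.4278 = 386417.1057 W = 386.4171 kW

386.4171 kW


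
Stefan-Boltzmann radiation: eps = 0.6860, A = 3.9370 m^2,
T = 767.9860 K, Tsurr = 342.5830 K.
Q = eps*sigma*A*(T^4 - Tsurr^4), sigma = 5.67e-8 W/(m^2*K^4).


T^4 = 3.4787e+11
Tsurr^4 = 1.3774e+10
Q = 0.6860 * 5.67e-8 * 3.9370 * 3.3409e+11 = 51161.0932 W

51161.0932 W


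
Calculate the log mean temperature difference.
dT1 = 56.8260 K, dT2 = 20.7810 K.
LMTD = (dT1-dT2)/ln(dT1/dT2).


dT1/dT2 = 2.7345
ln(dT1/dT2) = 1.0060
LMTD = 36.0450 / 1.0060 = 35.8316 K

35.8316 K


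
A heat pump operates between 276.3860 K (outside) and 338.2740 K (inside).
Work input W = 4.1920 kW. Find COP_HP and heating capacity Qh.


COP = 338.2740 / 61.8880 = 5.4659
Qh = 5.4659 * 4.1920 = 22.9131 kW

COP = 5.4659, Qh = 22.9131 kW


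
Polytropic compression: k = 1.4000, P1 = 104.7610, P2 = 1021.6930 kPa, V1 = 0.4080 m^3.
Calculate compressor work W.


(k-1)/k = 0.2857
(P2/P1)^exp = 1.9169
W = 3.5000 * 104.7610 * 0.4080 * (1.9169 - 1) = 137.1713 kJ

137.1713 kJ


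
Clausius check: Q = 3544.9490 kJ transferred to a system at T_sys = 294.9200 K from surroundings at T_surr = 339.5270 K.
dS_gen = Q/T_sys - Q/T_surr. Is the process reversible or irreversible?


dS_sys = 3544.9490/294.9200 = 12.0200 kJ/K
dS_surr = -3544.9490/339.5270 = -10.4408 kJ/K
dS_gen = 12.0200 - 10.4408 = 1.5792 kJ/K (irreversible)

dS_gen = 1.5792 kJ/K, irreversible


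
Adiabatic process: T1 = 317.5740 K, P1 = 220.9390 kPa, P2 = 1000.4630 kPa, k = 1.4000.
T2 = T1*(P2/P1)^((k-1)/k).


(k-1)/k = 0.2857
(P2/P1)^exp = 1.5396
T2 = 317.5740 * 1.5396 = 488.9372 K

488.9372 K


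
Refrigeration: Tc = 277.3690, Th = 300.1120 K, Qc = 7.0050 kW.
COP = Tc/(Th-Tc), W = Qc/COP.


COP = 277.3690 / 22.7430 = 12.1958
W = 7.0050 / 12.1958 = 0.5744 kW

COP = 12.1958, W = 0.5744 kW


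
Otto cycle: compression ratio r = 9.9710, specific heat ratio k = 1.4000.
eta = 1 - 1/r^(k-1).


r^(k-1) = 2.5090
eta = 1 - 1/2.5090 = 0.6014 = 60.1430%

60.1430%


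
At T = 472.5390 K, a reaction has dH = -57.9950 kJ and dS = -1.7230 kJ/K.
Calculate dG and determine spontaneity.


T*dS = 472.5390 * -1.7230 = -814.1847 kJ
dG = -57.9950 + 814.1847 = 756.1897 kJ (non-spontaneous)

dG = 756.1897 kJ, non-spontaneous
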